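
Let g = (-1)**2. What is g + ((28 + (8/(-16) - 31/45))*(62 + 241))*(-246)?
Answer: -9992228/5 ≈ -1.9984e+6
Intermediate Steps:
g = 1
g + ((28 + (8/(-16) - 31/45))*(62 + 241))*(-246) = 1 + ((28 + (8/(-16) - 31/45))*(62 + 241))*(-246) = 1 + ((28 + (8*(-1/16) - 31*1/45))*303)*(-246) = 1 + ((28 + (-1/2 - 31/45))*303)*(-246) = 1 + ((28 - 107/90)*303)*(-246) = 1 + ((2413/90)*303)*(-246) = 1 + (243713/30)*(-246) = 1 - 9992233/5 = -9992228/5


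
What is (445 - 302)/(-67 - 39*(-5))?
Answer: 143/128 ≈ 1.1172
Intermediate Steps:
(445 - 302)/(-67 - 39*(-5)) = 143/(-67 + 195) = 143/128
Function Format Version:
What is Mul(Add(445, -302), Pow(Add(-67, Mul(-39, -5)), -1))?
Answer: Rational(143, 128) ≈ 1.1172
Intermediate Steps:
Mul(Add(445, -302), Pow(Add(-67, Mul(-39, -5)), -1)) = Mul(143, Pow(Add(-67, 195), -1)) = Mul(143, Pow(128, -1)) = Mul(143, Rational(1, 128)) = Rational(143, 128)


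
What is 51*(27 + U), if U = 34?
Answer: 3111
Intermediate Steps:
51*(27 + U) = 51*(27 + 34) = 51*61 = 3111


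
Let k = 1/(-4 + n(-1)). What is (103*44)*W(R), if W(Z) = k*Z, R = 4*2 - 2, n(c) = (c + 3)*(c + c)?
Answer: -3399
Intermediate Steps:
n(c) = 2*c*(3 + c) (n(c) = (3 + c)*(2*c) = 2*c*(3 + c))
k = -1/8 (k = 1/(-4 + 2*(-1)*(3 - 1)) = 1/(-4 + 2*(-1)*2) = 1/(-4 - 4) = 1/(-8) = -1/8 ≈ -0.12500)
R = 6 (R = 8 - 2 = 6)
W(Z) = -Z/8
(103*44)*W(R) = (103*44)*(-1/8*6) = 4532*(-3/4) = -3399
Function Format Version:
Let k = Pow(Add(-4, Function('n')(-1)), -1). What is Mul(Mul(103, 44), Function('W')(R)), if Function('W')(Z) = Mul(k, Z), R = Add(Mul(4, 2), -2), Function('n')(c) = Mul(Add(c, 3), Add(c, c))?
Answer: -3399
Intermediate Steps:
Function('n')(c) = Mul(2, c, Add(3, c)) (Function('n')(c) = Mul(Add(3, c), Mul(2, c)) = Mul(2, c, Add(3, c)))
k = Rational(-1, 8) (k = Pow(Add(-4, Mul(2, -1, Add(3, -1))), -1) = Pow(Add(-4, Mul(2, -1, 2)), -1) = Pow(Add(-4, -4), -1) = Pow(-8, -1) = Rational(-1, 8) ≈ -0.12500)
R = 6 (R = Add(8, -2) = 6)
Function('W')(Z) = Mul(Rational(-1, 8), Z)
Mul(Mul(103, 44), Function('W')(R)) = Mul(Mul(103, 44), Mul(Rational(-1, 8), 6)) = Mul(4532, Rational(-3, 4)) = -3399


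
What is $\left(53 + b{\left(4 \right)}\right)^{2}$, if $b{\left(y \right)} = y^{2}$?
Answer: $4761$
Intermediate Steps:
$\left(53 + b{\left(4 \right)}\right)^{2} = \left(53 + 4^{2}\right)^{2} = \left(53 + 16\right)^{2} = 69^{2} = 4761$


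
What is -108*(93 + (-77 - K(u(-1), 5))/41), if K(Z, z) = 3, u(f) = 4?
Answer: -403164/41 ≈ -9833.3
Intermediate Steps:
-108*(93 + (-77 - K(u(-1), 5))/41) = -108*(93 + (-77 - 1*3)/41) = -108*(93 + (-77 - 3)*(1/41)) = -108*(93 - 80*1/41) = -108*(93 - 80/41) = -108*3733/41 = -403164/41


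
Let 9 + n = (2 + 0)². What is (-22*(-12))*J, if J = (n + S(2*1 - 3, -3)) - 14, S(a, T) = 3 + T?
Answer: -5016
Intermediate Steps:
n = -5 (n = -9 + (2 + 0)² = -9 + 2² = -9 + 4 = -5)
J = -19 (J = (-5 + (3 - 3)) - 14 = (-5 + 0) - 14 = -5 - 14 = -19)
(-22*(-12))*J = -22*(-12)*(-19) = 264*(-19) = -5016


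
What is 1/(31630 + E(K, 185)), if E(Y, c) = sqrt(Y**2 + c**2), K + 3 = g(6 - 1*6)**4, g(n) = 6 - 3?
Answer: 31630/1000416591 - sqrt(40309)/1000416591 ≈ 3.1416e-5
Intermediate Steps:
g(n) = 3
K = 78 (K = -3 + 3**4 = -3 + 81 = 78)
1/(31630 + E(K, 185)) = 1/(31630 + sqrt(78**2 + 185**2)) = 1/(31630 + sqrt(6084 + 34225)) = 1/(31630 + sqrt(40309))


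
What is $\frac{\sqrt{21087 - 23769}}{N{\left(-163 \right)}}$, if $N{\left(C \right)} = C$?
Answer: $- \frac{3 i \sqrt{298}}{163} \approx - 0.31772 i$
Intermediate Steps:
$\frac{\sqrt{21087 - 23769}}{N{\left(-163 \right)}} = \frac{\sqrt{21087 - 23769}}{-163} = \sqrt{-2682} \left(- \frac{1}{163}\right) = 3 i \sqrt{298} \left(- \frac{1}{163}\right) = - \frac{3 i \sqrt{298}}{163}$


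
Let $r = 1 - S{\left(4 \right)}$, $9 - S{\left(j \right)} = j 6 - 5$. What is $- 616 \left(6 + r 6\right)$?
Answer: $-44352$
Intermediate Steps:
$S{\left(j \right)} = 14 - 6 j$ ($S{\left(j \right)} = 9 - \left(j 6 - 5\right) = 9 - \left(6 j - 5\right) = 9 - \left(-5 + 6 j\right) = 14 - 6 j$)
$r = 11$ ($r = 1 - \left(14 - 24\right) = 1 - -10 = 1 + 10 = 11$)
$- 616 \left(6 + r 6\right) = - 616 \left(6 + 11 \cdot 6\right) = - 616 \left(6 + 66\right) = \left(-616\right) 72 = -44352$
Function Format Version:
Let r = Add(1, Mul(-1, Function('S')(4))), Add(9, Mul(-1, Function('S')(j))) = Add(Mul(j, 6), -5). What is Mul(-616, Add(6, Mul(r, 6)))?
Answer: -44352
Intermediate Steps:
Function('S')(j) = Add(14, Mul(-6, j)) (Function('S')(j) = Add(9, Mul(-1, Add(Mul(j, 6), -5))) = Add(9, Mul(-1, Add(Mul(6, j), -5))) = Add(9, Mul(-1, Add(-5, Mul(6, j)))) = Add(9, Add(5, Mul(-6, j))) = Add(14, Mul(-6, j)))
r = 11 (r = Add(1, Mul(-1, Add(14, Mul(-6, 4)))) = Add(1, Mul(-1, Add(14, -24))) = Add(1, Mul(-1, -10)) = Add(1, 10) = 11)
Mul(-616, Add(6, Mul(r, 6))) = Mul(-616, Add(6, Mul(11, 6))) = Mul(-616, Add(6, 66)) = Mul(-616, 72) = -44352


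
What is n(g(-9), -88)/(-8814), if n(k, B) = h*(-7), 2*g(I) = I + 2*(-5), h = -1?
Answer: -7/8814 ≈ -0.00079419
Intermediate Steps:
g(I) = -5 + I/2 (g(I) = (I + 2*(-5))/2 = (I - 10)/2 = (-10 + I)/2 = -5 + I/2)
n(k, B) = 7 (n(k, B) = -1*(-7) = 7)
n(g(-9), -88)/(-8814) = 7/(-8814) = 7*(-1/8814) = -7/8814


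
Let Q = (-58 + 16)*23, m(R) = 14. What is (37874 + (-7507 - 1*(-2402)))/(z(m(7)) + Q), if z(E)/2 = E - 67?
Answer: -32769/1072 ≈ -30.568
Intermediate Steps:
z(E) = -134 + 2*E (z(E) = 2*(E - 67) = 2*(-67 + E) = -134 + 2*E)
Q = -966 (Q = -42*23 = -966)
(37874 + (-7507 - 1*(-2402)))/(z(m(7)) + Q) = (37874 + (-7507 - 1*(-2402)))/((-134 + 2*14) - 966) = (37874 + (-7507 + 2402))/((-134 + 28) - 966) = (37874 - 5105)/(-106 - 966) = 32769/(-1072) = 32769*(-1/1072) = -32769/1072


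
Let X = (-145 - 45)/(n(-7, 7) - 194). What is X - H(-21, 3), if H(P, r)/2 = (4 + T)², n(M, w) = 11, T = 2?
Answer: -12986/183 ≈ -70.962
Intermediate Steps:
H(P, r) = 72 (H(P, r) = 2*(4 + 2)² = 2*6² = 2*36 = 72)
X = 190/183 (X = (-145 - 45)/(11 - 194) = -190/(-183) = -190*(-1/183) = 190/183 ≈ 1.0383)
X - H(-21, 3) = 190/183 - 1*72 = 190/183 - 72 = -12986/183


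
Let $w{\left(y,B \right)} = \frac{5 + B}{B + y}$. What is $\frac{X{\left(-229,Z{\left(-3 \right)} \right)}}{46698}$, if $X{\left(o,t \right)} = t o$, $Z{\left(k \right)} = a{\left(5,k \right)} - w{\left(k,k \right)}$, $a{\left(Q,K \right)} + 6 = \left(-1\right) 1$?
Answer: $\frac{2290}{70047} \approx 0.032692$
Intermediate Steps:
$a{\left(Q,K \right)} = -7$ ($a{\left(Q,K \right)} = -6 - 1 = -7$)
$w{\left(y,B \right)} = \frac{5 + B}{B + y}$
$Z{\left(k \right)} = -7 - \frac{5 + k}{2 k}$ ($Z{\left(k \right)} = -7 - \frac{5 + k}{k + k} = -7 - \frac{5 + k}{2 k}$)
$X{\left(o,t \right)} = o t$
$\frac{X{\left(-229,Z{\left(-3 \right)} \right)}}{46698} = \frac{\left(-229\right) \frac{5 \left(-1 - -9\right)}{2 \left(-3\right)}}{46698} = - 229 \cdot \frac{5}{2} \left(- \frac{1}{3}\right) \left(-1 + 9\right) \frac{1}{46698} = - 229 \cdot \frac{5}{2} \left(- \frac{1}{3}\right) 8 \cdot \frac{1}{46698} = \left(-229\right) \left(- \frac{20}{3}\right) \frac{1}{46698} = \frac{4580}{3} \cdot \frac{1}{46698} = \frac{2290}{70047}$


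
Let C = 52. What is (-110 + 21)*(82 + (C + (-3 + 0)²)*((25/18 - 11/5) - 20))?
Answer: 9511697/90 ≈ 1.0569e+5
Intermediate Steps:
(-110 + 21)*(82 + (C + (-3 + 0)²)*((25/18 - 11/5) - 20)) = (-110 + 21)*(82 + (52 + (-3 + 0)²)*((25/18 - 11/5) - 20)) = -89*(82 + (52 + (-3)²)*((25*(1/18) - 11*⅕) - 20)) = -89*(82 + (52 + 9)*((25/18 - 11/5) - 20)) = -89*(82 + 61*(-73/90 - 20)) = -89*(82 + 61*(-1873/90)) = -89*(82 - 114253/90) = -89*(-106873/90) = 9511697/90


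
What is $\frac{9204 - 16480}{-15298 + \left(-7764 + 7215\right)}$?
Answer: $\frac{7276}{15847} \approx 0.45914$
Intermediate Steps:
$\frac{9204 - 16480}{-15298 + \left(-7764 + 7215\right)} = - \frac{7276}{-15298 - 549} = - \frac{7276}{-15847} = \left(-7276\right) \left(- \frac{1}{15847}\right) = \frac{7276}{15847}$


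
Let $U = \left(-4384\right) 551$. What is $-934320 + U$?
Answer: $-3349904$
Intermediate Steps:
$U = -2415584$
$-934320 + U = -934320 - 2415584 = -3349904$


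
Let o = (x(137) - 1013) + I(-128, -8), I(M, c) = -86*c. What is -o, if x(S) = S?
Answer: 188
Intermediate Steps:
o = -188 (o = (137 - 1013) - 86*(-8) = -876 + 688 = -188)
-o = -1*(-188) = 188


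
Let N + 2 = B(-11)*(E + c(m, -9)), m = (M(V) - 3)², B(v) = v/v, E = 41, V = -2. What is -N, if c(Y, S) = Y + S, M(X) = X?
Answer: -55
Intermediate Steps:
B(v) = 1
m = 25 (m = (-2 - 3)² = (-5)² = 25)
c(Y, S) = S + Y
N = 55 (N = -2 + 1*(41 + (-9 + 25)) = -2 + 1*(41 + 16) = -2 + 1*57 = -2 + 57 = 55)
-N = -1*55 = -55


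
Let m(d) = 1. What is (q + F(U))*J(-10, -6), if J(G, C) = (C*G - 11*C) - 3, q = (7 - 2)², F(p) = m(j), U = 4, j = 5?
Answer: 3198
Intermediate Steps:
F(p) = 1
q = 25 (q = 5² = 25)
J(G, C) = -3 - 11*C + C*G (J(G, C) = (-11*C + C*G) - 3 = -3 - 11*C + C*G)
(q + F(U))*J(-10, -6) = (25 + 1)*(-3 - 11*(-6) - 6*(-10)) = 26*(-3 + 66 + 60) = 26*123 = 3198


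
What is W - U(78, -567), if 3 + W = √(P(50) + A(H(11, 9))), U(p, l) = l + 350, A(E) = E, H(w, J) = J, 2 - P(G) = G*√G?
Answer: 214 + √(11 - 250*√2) ≈ 214.0 + 18.508*I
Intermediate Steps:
P(G) = 2 - G^(3/2) (P(G) = 2 - G*√G = 2 - G^(3/2))
U(p, l) = 350 + l
W = -3 + √(11 - 250*√2) (W = -3 + √((2 - 50^(3/2)) + 9) = -3 + √((2 - 250*√2) + 9) = -3 + √(11 - 250*√2) ≈ -3.0 + 18.508*I)
W - U(78, -567) = (-3 + √(11 - 250*√2)) - (350 - 567) = (-3 + √(11 - 250*√2)) - 1*(-217) = (-3 + √(11 - 250*√2)) + 217 = 214 + √(11 - 250*√2)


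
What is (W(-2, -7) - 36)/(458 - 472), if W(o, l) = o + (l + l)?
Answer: 26/7 ≈ 3.7143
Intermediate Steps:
W(o, l) = o + 2*l
(W(-2, -7) - 36)/(458 - 472) = ((-2 + 2*(-7)) - 36)/(458 - 472) = ((-2 - 14) - 36)/(-14) = (-16 - 36)*(-1/14) = -52*(-1/14) = 26/7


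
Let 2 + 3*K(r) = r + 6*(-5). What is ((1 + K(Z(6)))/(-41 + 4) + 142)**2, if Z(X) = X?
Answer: 249166225/12321 ≈ 20223.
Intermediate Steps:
K(r) = -32/3 + r/3 (K(r) = -2/3 + (r + 6*(-5))/3 = -2/3 + (r - 30)/3 = -2/3 + (-30 + r)/3 = -2/3 + (-10 + r/3) = -32/3 + r/3)
((1 + K(Z(6)))/(-41 + 4) + 142)**2 = ((1 + (-32/3 + (1/3)*6))/(-41 + 4) + 142)**2 = ((1 + (-32/3 + 2))/(-37) + 142)**2 = ((1 - 26/3)*(-1/37) + 142)**2 = (-23/3*(-1/37) + 142)**2 = (23/111 + 142)**2 = (15785/111)**2 = 249166225/12321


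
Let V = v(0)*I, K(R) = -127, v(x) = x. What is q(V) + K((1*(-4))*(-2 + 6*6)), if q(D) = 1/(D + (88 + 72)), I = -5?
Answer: -20319/160 ≈ -126.99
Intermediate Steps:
V = 0 (V = 0*(-5) = 0)
q(D) = 1/(160 + D) (q(D) = 1/(D + 160) = 1/(160 + D))
q(V) + K((1*(-4))*(-2 + 6*6)) = 1/(160 + 0) - 127 = 1/160 - 127 = -20319/160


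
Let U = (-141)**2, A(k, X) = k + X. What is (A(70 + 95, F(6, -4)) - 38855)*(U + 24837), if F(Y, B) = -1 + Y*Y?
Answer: -1728574290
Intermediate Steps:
F(Y, B) = -1 + Y**2
A(k, X) = X + k
U = 19881
(A(70 + 95, F(6, -4)) - 38855)*(U + 24837) = (((-1 + 6**2) + (70 + 95)) - 38855)*(19881 + 24837) = (((-1 + 36) + 165) - 38855)*44718 = ((35 + 165) - 38855)*44718 = (200 - 38855)*44718 = -38655*44718 = -1728574290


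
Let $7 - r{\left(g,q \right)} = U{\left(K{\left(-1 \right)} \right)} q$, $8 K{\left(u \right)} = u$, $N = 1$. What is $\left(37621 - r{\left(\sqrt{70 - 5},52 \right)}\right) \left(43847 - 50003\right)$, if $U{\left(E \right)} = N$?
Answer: $-231871896$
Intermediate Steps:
$K{\left(u \right)} = \frac{u}{8}$
$U{\left(E \right)} = 1$
$r{\left(g,q \right)} = 7 - q$ ($r{\left(g,q \right)} = 7 - 1 q = 7 - q$)
$\left(37621 - r{\left(\sqrt{70 - 5},52 \right)}\right) \left(43847 - 50003\right) = \left(37621 - \left(7 - 52\right)\right) \left(43847 - 50003\right) = \left(37621 - \left(7 - 52\right)\right) \left(-6156\right) = \left(37621 - -45\right) \left(-6156\right) = \left(37621 + 45\right) \left(-6156\right) = 37666 \left(-6156\right) = -231871896$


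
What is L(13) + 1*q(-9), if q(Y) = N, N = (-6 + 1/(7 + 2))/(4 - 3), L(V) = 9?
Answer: 28/9 ≈ 3.1111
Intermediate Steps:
N = -53/9 (N = (-6 + 1/9)/1 = (-6 + ⅑)*1 = -53/9*1 = -53/9 ≈ -5.8889)
q(Y) = -53/9
L(13) + 1*q(-9) = 9 + 1*(-53/9) = 9 - 53/9 = 28/9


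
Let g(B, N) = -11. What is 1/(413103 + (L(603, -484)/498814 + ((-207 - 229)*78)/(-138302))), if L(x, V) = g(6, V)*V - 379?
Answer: 34493486914/14249371748419093 ≈ 2.4207e-6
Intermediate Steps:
L(x, V) = -379 - 11*V (L(x, V) = -11*V - 379 = -379 - 11*V)
1/(413103 + (L(603, -484)/498814 + ((-207 - 229)*78)/(-138302))) = 1/(413103 + ((-379 - 11*(-484))/498814 + ((-207 - 229)*78)/(-138302))) = 1/(413103 + ((-379 + 5324)*(1/498814) - 436*78*(-1/138302))) = 1/(413103 + (4945*(1/498814) - 34008*(-1/138302))) = 1/(413103 + (4945/498814 + 17004/69151)) = 1/(413103 + 8823784951/34493486914) = 1/(14249371748419093/34493486914) = 34493486914/14249371748419093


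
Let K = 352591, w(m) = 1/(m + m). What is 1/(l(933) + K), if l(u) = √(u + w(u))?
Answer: 657934806/231981889441367 - √3248666814/231981889441367 ≈ 2.8359e-6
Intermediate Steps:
w(m) = 1/(2*m)
l(u) = √(u + 1/(2*u))
1/(l(933) + K) = 1/(√(2/933 + 4*933)/2 + 352591) = 1/(√(2*(1/933) + 3732)/2 + 352591) = 1/(√(2/933 + 3732)/2 + 352591) = 1/(√(3481958/933)/2 + 352591) = 1/((√3248666814/933)/2 + 352591) = 1/(√3248666814/1866 + 352591) = 1/(352591 + √3248666814/1866)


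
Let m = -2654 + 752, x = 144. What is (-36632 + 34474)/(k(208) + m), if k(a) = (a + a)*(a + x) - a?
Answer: -1079/72161 ≈ -0.014953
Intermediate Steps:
m = -1902
k(a) = -a + 2*a*(144 + a) (k(a) = (a + a)*(a + 144) - a = (2*a)*(144 + a) - a = 2*a*(144 + a) - a = -a + 2*a*(144 + a))
(-36632 + 34474)/(k(208) + m) = (-36632 + 34474)/(208*(287 + 2*208) - 1902) = -2158/(208*(287 + 416) - 1902) = -2158/(208*703 - 1902) = -2158/(146224 - 1902) = -2158/144322 = -2158*1/144322 = -1079/72161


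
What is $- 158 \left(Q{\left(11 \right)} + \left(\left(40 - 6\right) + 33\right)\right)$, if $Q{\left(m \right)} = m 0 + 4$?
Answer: $-11218$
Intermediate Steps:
$Q{\left(m \right)} = 4$ ($Q{\left(m \right)} = 0 + 4 = 4$)
$- 158 \left(Q{\left(11 \right)} + \left(\left(40 - 6\right) + 33\right)\right) = - 158 \left(4 + \left(\left(40 - 6\right) + 33\right)\right) = - 158 \left(4 + \left(34 + 33\right)\right) = - 158 \left(4 + 67\right) = \left(-158\right) 71 = -11218$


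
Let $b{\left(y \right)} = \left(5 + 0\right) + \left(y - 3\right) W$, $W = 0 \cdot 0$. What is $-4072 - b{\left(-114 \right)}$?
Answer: $-4077$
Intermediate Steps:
$W = 0$
$b{\left(y \right)} = 5$ ($b{\left(y \right)} = \left(5 + 0\right) + \left(y - 3\right) 0 = 5 + \left(y - 3\right) 0 = 5 + \left(-3 + y\right) 0 = 5 + 0 = 5$)
$-4072 - b{\left(-114 \right)} = -4072 - 5 = -4077$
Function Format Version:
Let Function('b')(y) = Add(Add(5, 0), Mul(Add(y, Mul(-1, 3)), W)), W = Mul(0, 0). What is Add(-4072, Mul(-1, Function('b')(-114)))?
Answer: -4077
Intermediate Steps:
W = 0
Function('b')(y) = 5 (Function('b')(y) = Add(Add(5, 0), Mul(Add(y, Mul(-1, 3)), 0)) = Add(5, Mul(Add(y, -3), 0)) = Add(5, Mul(Add(-3, y), 0)) = Add(5, 0) = 5)
Add(-4072, Mul(-1, Function('b')(-114))) = Add(-4072, Mul(-1, 5)) = Add(-4072, -5) = -4077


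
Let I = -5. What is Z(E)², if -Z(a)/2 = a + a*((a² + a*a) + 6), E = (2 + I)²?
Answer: 9253764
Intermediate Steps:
E = 9 (E = (2 - 5)² = (-3)² = 9)
Z(a) = -2*a - 2*a*(6 + 2*a²) (Z(a) = -2*(a + a*((a² + a*a) + 6)) = -2*(a + a*((a² + a²) + 6)) = -2*(a + a*(2*a² + 6)) = -2*(a + a*(6 + 2*a²)) = -2*a - 2*a*(6 + 2*a²))
Z(E)² = (-14*9 - 4*9³)² = (-126 - 4*729)² = (-126 - 2916)² = (-3042)² = 9253764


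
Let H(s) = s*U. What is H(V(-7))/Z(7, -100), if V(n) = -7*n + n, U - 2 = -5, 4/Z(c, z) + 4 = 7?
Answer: -189/2 ≈ -94.500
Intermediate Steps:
Z(c, z) = 4/3 (Z(c, z) = 4/(-4 + 7) = 4/3)
U = -3 (U = 2 - 5 = -3)
V(n) = -6*n
H(s) = -3*s (H(s) = s*(-3) = -3*s)
H(V(-7))/Z(7, -100) = (-(-18)*(-7))/(4/3) = -3*42*(3/4) = -126*3/4 = -189/2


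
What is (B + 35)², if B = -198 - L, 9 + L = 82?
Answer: 55696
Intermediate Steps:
L = 73 (L = -9 + 82 = 73)
B = -271 (B = -198 - 1*73 = -198 - 73 = -271)
(B + 35)² = (-271 + 35)² = (-236)² = 55696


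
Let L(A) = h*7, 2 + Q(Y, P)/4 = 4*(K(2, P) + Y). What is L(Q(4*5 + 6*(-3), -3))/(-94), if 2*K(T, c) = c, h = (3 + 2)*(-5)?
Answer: 175/94 ≈ 1.8617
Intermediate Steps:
h = -25 (h = 5*(-5) = -25)
K(T, c) = c/2
Q(Y, P) = -8 + 8*P + 16*Y (Q(Y, P) = -8 + 4*(4*(P/2 + Y)) = -8 + 4*(4*(Y + P/2)) = -8 + 4*(2*P + 4*Y) = -8 + (8*P + 16*Y) = -8 + 8*P + 16*Y)
L(A) = -175 (L(A) = -25*7 = -175)
L(Q(4*5 + 6*(-3), -3))/(-94) = -175/(-94) = -175*(-1/94) = 175/94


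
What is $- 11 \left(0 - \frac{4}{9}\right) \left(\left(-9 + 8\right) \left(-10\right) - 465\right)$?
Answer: $- \frac{20020}{9} \approx -2224.4$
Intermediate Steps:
$- 11 \left(0 - \frac{4}{9}\right) \left(\left(-9 + 8\right) \left(-10\right) - 465\right) = - 11 \left(0 - \frac{4}{9}\right) \left(\left(-1\right) \left(-10\right) - 465\right) = - 11 \left(0 - \frac{4}{9}\right) \left(10 - 465\right) = \left(-11\right) \left(- \frac{4}{9}\right) \left(-455\right) = \frac{44}{9} \left(-455\right) = - \frac{20020}{9}$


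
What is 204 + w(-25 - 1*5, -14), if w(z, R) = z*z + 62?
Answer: 1166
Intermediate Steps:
w(z, R) = 62 + z**2 (w(z, R) = z**2 + 62 = 62 + z**2)
204 + w(-25 - 1*5, -14) = 204 + (62 + (-25 - 1*5)**2) = 204 + (62 + (-25 - 5)**2) = 204 + (62 + (-30)**2) = 204 + (62 + 900) = 204 + 962 = 1166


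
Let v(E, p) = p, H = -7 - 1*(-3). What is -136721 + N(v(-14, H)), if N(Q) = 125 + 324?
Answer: -136272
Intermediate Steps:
H = -4 (H = -7 + 3 = -4)
N(Q) = 449
-136721 + N(v(-14, H)) = -136721 + 449 = -136272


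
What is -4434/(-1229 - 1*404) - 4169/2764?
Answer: 5447599/4513612 ≈ 1.2069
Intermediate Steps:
-4434/(-1229 - 1*404) - 4169/2764 = -4434/(-1229 - 404) - 4169*1/2764 = -4434/(-1633) - 4169/2764 = -4434*(-1/1633) - 4169/2764 = 4434/1633 - 4169/2764 = 5447599/4513612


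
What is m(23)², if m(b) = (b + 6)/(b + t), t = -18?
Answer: 841/25 ≈ 33.640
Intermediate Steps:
m(b) = (6 + b)/(-18 + b) (m(b) = (b + 6)/(b - 18) = (6 + b)/(-18 + b))
m(23)² = ((6 + 23)/(-18 + 23))² = (29/5)² = 841/25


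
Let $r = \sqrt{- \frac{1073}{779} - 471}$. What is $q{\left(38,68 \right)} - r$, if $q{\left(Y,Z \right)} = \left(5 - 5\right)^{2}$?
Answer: $- \frac{i \sqrt{286657978}}{779} \approx - 21.734 i$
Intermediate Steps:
$q{\left(Y,Z \right)} = 0$ ($q{\left(Y,Z \right)} = 0^{2} = 0$)
$r = \frac{i \sqrt{286657978}}{779}$ ($r = \sqrt{\left(-1073\right) \frac{1}{779} - 471} = \sqrt{- \frac{1073}{779} - 471} = \sqrt{- \frac{367982}{779}} = \frac{i \sqrt{286657978}}{779} \approx 21.734 i$)
$q{\left(38,68 \right)} - r = 0 - \frac{i \sqrt{286657978}}{779} = - \frac{i \sqrt{286657978}}{779}$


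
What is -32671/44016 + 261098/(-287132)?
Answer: -5218344785/3159600528 ≈ -1.6516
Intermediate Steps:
-32671/44016 + 261098/(-287132) = -32671*1/44016 + 261098*(-1/287132) = -32671/44016 - 130549/143566 = -5218344785/3159600528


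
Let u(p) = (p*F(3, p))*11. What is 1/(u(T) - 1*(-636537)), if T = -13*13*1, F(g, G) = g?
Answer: 1/630960 ≈ 1.5849e-6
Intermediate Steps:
T = -169 (T = -169*1 = -169)
u(p) = 33*p (u(p) = (p*3)*11 = (3*p)*11 = 33*p)
1/(u(T) - 1*(-636537)) = 1/(33*(-169) - 1*(-636537)) = 1/(-5577 + 636537) = 1/630960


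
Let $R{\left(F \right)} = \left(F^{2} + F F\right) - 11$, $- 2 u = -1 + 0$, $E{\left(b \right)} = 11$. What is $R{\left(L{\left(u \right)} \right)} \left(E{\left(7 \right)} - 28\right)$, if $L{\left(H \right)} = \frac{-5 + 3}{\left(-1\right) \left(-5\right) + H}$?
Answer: $\frac{22083}{121} \approx 182.5$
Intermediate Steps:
$u = \frac{1}{2}$ ($u = - \frac{-1 + 0}{2} = \left(- \frac{1}{2}\right) \left(-1\right) = \frac{1}{2} \approx 0.5$)
$L{\left(H \right)} = - \frac{2}{5 + H}$
$R{\left(F \right)} = -11 + 2 F^{2}$ ($R{\left(F \right)} = \left(F^{2} + F^{2}\right) - 11 = 2 F^{2} - 11 = -11 + 2 F^{2}$)
$R{\left(L{\left(u \right)} \right)} \left(E{\left(7 \right)} - 28\right) = \left(-11 + 2 \left(- \frac{2}{5 + \frac{1}{2}}\right)^{2}\right) \left(11 - 28\right) = \left(-11 + 2 \left(- \frac{2}{\frac{11}{2}}\right)^{2}\right) \left(-17\right) = \left(-11 + 2 \left(\left(-2\right) \frac{2}{11}\right)^{2}\right) \left(-17\right) = \left(-11 + 2 \left(- \frac{4}{11}\right)^{2}\right) \left(-17\right) = \left(-11 + 2 \cdot \frac{16}{121}\right) \left(-17\right) = \left(-11 + \frac{32}{121}\right) \left(-17\right) = \left(- \frac{1299}{121}\right) \left(-17\right) = \frac{22083}{121}$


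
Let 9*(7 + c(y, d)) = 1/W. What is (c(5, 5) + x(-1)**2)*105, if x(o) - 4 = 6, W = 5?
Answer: 29302/3 ≈ 9767.3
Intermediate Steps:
c(y, d) = -314/45 (c(y, d) = -7 + (1/9)/5 = -7 + (1/9)*(1/5) = -7 + 1/45 = -314/45)
x(o) = 10 (x(o) = 4 + 6 = 10)
(c(5, 5) + x(-1)**2)*105 = (-314/45 + 10**2)*105 = (-314/45 + 100)*105 = (4186/45)*105 = 29302/3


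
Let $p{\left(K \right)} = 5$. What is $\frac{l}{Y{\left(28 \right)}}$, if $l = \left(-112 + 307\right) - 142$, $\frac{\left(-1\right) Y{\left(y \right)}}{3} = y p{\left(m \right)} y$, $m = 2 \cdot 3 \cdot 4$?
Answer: $- \frac{53}{11760} \approx -0.0045068$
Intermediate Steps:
$m = 24$ ($m = 6 \cdot 4 = 24$)
$Y{\left(y \right)} = - 15 y^{2}$ ($Y{\left(y \right)} = - 3 y 5 y = - 3 \cdot 5 y y = - 3 \cdot 5 y^{2} = - 15 y^{2}$)
$l = 53$ ($l = 195 - 142 = 53$)
$\frac{l}{Y{\left(28 \right)}} = \frac{53}{\left(-15\right) 28^{2}} = \frac{53}{\left(-15\right) 784} = \frac{53}{-11760} = 53 \left(- \frac{1}{11760}\right) = - \frac{53}{11760}$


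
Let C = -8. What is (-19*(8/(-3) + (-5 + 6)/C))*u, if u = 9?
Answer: 3819/8 ≈ 477.38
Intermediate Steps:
(-19*(8/(-3) + (-5 + 6)/C))*u = -19*(8/(-3) + (-5 + 6)/(-8))*9 = -19*(8*(-⅓) + 1*(-⅛))*9 = -19*(-8/3 - ⅛)*9 = -19*(-67/24)*9 = (1273/24)*9 = 3819/8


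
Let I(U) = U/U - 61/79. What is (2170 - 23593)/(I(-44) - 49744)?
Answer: 1692417/3929758 ≈ 0.43067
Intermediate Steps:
I(U) = 18/79 (I(U) = 1 - 61*1/79 = 1 - 61/79 = 18/79)
(2170 - 23593)/(I(-44) - 49744) = (2170 - 23593)/(18/79 - 49744) = -21423/(-3929758/79) = -21423*(-79/3929758) = 1692417/3929758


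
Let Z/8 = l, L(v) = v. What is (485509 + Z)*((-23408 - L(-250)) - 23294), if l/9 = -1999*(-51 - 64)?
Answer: -791413361508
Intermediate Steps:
l = 2068965 (l = 9*(-1999*(-51 - 64)) = 9*(-1999*(-115)) = 9*229885 = 2068965)
Z = 16551720 (Z = 8*2068965 = 16551720)
(485509 + Z)*((-23408 - L(-250)) - 23294) = (485509 + 16551720)*((-23408 - 1*(-250)) - 23294) = 17037229*((-23408 + 250) - 23294) = 17037229*(-23158 - 23294) = 17037229*(-46452) = -791413361508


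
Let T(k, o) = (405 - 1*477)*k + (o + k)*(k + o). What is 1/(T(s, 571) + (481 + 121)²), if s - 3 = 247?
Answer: 1/1018445 ≈ 9.8189e-7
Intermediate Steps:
s = 250 (s = 3 + 247 = 250)
T(k, o) = (k + o)² - 72*k (T(k, o) = (405 - 477)*k + (k + o)*(k + o) = -72*k + (k + o)² = (k + o)² - 72*k)
1/(T(s, 571) + (481 + 121)²) = 1/(((250 + 571)² - 72*250) + (481 + 121)²) = 1/((821² - 18000) + 602²) = 1/((674041 - 18000) + 362404) = 1/(656041 + 362404) = 1/1018445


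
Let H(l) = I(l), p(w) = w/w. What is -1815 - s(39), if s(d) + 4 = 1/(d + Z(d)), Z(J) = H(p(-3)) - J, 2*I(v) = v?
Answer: -1813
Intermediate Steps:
p(w) = 1
I(v) = v/2
H(l) = l/2
Z(J) = ½ - J (Z(J) = (½)*1 - J = ½ - J)
s(d) = -2 (s(d) = -4 + 1/(d + (½ - d)) = -4 + 1/(½) = -4 + 2 = -2)
-1815 - s(39) = -1815 - 1*(-2) = -1815 + 2 = -1813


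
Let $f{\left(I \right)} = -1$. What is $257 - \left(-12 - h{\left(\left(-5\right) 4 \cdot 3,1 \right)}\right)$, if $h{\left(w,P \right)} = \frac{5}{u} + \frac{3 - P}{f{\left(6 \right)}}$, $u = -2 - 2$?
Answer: $\frac{1063}{4} \approx 265.75$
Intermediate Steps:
$u = -4$ ($u = -2 - 2 = -4$)
$h{\left(w,P \right)} = - \frac{17}{4} + P$ ($h{\left(w,P \right)} = \frac{5}{-4} + \frac{3 - P}{-1} = 5 \left(- \frac{1}{4}\right) + \left(3 - P\right) \left(-1\right) = - \frac{5}{4} + \left(-3 + P\right) = - \frac{17}{4} + P$)
$257 - \left(-12 - h{\left(\left(-5\right) 4 \cdot 3,1 \right)}\right) = 257 - \left(-12 - \left(- \frac{17}{4} + 1\right)\right) = 257 - \left(-12 - - \frac{13}{4}\right) = 257 - \left(-12 + \frac{13}{4}\right) = 257 - - \frac{35}{4} = 257 + \frac{35}{4} = \frac{1063}{4}$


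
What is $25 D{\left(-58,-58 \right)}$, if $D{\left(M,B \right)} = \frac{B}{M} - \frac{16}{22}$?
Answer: $\frac{75}{11} \approx 6.8182$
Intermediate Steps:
$D{\left(M,B \right)} = - \frac{8}{11} + \frac{B}{M}$ ($D{\left(M,B \right)} = \frac{B}{M} - \frac{8}{11} = - \frac{8}{11} + \frac{B}{M}$)
$25 D{\left(-58,-58 \right)} = 25 \left(- \frac{8}{11} - \frac{58}{-58}\right) = 25 \left(- \frac{8}{11} - -1\right) = 25 \left(- \frac{8}{11} + 1\right) = 25 \cdot \frac{3}{11} = \frac{75}{11}$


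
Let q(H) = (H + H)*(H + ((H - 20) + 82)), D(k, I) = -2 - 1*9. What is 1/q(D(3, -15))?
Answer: -1/880 ≈ -0.0011364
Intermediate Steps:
D(k, I) = -11 (D(k, I) = -2 - 9 = -11)
q(H) = 2*H*(62 + 2*H) (q(H) = (2*H)*(H + ((-20 + H) + 82)) = (2*H)*(H + (62 + H)) = (2*H)*(62 + 2*H) = 2*H*(62 + 2*H))
1/q(D(3, -15)) = 1/(4*(-11)*(31 - 11)) = 1/(4*(-11)*20) = 1/(-880) = -1/880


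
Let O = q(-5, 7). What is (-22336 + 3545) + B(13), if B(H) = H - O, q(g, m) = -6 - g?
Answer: -18777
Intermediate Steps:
O = -1 (O = -6 - 1*(-5) = -6 + 5 = -1)
B(H) = 1 + H (B(H) = H - 1*(-1) = H + 1 = 1 + H)
(-22336 + 3545) + B(13) = (-22336 + 3545) + (1 + 13) = -18791 + 14 = -18777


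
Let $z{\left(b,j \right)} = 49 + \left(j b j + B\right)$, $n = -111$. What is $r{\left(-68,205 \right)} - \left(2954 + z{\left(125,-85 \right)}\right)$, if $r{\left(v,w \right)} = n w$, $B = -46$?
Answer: $-928837$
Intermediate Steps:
$z{\left(b,j \right)} = 3 + b j^{2}$ ($z{\left(b,j \right)} = 49 + \left(j b j - 46\right) = 49 + \left(b j j - 46\right) = 49 + \left(b j^{2} - 46\right) = 49 + \left(-46 + b j^{2}\right) = 3 + b j^{2}$)
$r{\left(v,w \right)} = - 111 w$
$r{\left(-68,205 \right)} - \left(2954 + z{\left(125,-85 \right)}\right) = \left(-111\right) 205 - \left(2954 + \left(3 + 125 \left(-85\right)^{2}\right)\right) = -22755 - \left(2954 + \left(3 + 125 \cdot 7225\right)\right) = -22755 - \left(2954 + \left(3 + 903125\right)\right) = -22755 - \left(2954 + 903128\right) = -22755 - 906082 = -928837$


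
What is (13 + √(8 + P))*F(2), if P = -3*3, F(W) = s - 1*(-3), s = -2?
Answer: 13 + I ≈ 13.0 + 1.0*I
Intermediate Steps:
F(W) = 1 (F(W) = -2 - 1*(-3) = -2 + 3 = 1)
P = -9
(13 + √(8 + P))*F(2) = (13 + √(8 - 9))*1 = (13 + √(-1))*1 = (13 + I)*1 = 13 + I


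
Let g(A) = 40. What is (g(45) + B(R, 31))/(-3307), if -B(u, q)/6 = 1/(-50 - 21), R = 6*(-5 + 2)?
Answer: -2846/234797 ≈ -0.012121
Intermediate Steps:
R = -18 (R = 6*(-3) = -18)
B(u, q) = 6/71 (B(u, q) = -6/(-50 - 21) = -6/(-71) = -6*(-1/71) = 6/71)
(g(45) + B(R, 31))/(-3307) = (40 + 6/71)/(-3307) = (2846/71)*(-1/3307) = -2846/234797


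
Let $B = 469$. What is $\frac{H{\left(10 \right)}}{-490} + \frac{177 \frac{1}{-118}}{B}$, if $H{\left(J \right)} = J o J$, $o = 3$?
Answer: $- \frac{4041}{6566} \approx -0.61544$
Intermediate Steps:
$H{\left(J \right)} = 3 J^{2}$ ($H{\left(J \right)} = J 3 J = 3 J J = 3 J^{2}$)
$\frac{H{\left(10 \right)}}{-490} + \frac{177 \frac{1}{-118}}{B} = \frac{3 \cdot 10^{2}}{-490} + \frac{177 \frac{1}{-118}}{469} = 3 \cdot 100 \left(- \frac{1}{490}\right) + 177 \left(- \frac{1}{118}\right) \frac{1}{469} = 300 \left(- \frac{1}{490}\right) - \frac{3}{938} = - \frac{30}{49} - \frac{3}{938} = - \frac{4041}{6566}$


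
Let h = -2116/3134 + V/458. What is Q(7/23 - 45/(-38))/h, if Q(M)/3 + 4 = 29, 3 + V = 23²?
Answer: 8971075/56613 ≈ 158.46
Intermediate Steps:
V = 526 (V = -3 + 23² = -3 + 529 = 526)
Q(M) = 75 (Q(M) = -12 + 3*29 = -12 + 87 = 75)
h = 169839/358843 (h = -2116/3134 + 526/458 = -2116*1/3134 + 526*(1/458) = -1058/1567 + 263/229 = 169839/358843 ≈ 0.47330)
Q(7/23 - 45/(-38))/h = 75/(169839/358843) = 75*(358843/169839) = 8971075/56613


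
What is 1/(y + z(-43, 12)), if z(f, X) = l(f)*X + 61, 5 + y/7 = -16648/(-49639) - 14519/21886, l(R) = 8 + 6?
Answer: 1086399154/208266982285 ≈ 0.0052164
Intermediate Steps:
l(R) = 14
y = -40518423981/1086399154 (y = -35 + 7*(-16648/(-49639) - 14519/21886) = -35 + 7*(-16648*(-1/49639) - 14519*1/21886) = -35 + 7*(16648/49639 - 14519/21886) = -35 + 7*(-356350513/1086399154) = -35 - 2494453591/1086399154 = -40518423981/1086399154 ≈ -37.296)
z(f, X) = 61 + 14*X (z(f, X) = 14*X + 61 = 61 + 14*X)
1/(y + z(-43, 12)) = 1/(-40518423981/1086399154 + (61 + 14*12)) = 1/(-40518423981/1086399154 + (61 + 168)) = 1/(-40518423981/1086399154 + 229) = 1/(208266982285/1086399154) = 1086399154/208266982285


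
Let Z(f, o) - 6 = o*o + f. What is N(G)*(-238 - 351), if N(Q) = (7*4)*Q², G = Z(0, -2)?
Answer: -1649200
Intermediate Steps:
Z(f, o) = 6 + f + o² (Z(f, o) = 6 + (o*o + f) = 6 + (o² + f) = 6 + (f + o²) = 6 + f + o²)
G = 10 (G = 6 + 0 + (-2)² = 6 + 0 + 4 = 10)
N(Q) = 28*Q²
N(G)*(-238 - 351) = (28*10²)*(-238 - 351) = (28*100)*(-589) = 2800*(-589) = -1649200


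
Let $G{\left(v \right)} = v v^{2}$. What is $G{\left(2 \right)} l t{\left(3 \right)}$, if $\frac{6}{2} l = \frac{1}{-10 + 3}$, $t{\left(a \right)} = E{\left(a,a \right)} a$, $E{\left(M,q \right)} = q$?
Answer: $- \frac{24}{7} \approx -3.4286$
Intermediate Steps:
$t{\left(a \right)} = a^{2}$ ($t{\left(a \right)} = a a = a^{2}$)
$G{\left(v \right)} = v^{3}$
$l = - \frac{1}{21}$ ($l = \frac{1}{3 \left(-10 + 3\right)} = \frac{1}{3 \left(-7\right)} = \frac{1}{3} \left(- \frac{1}{7}\right) = - \frac{1}{21} \approx -0.047619$)
$G{\left(2 \right)} l t{\left(3 \right)} = 2^{3} \left(- \frac{1}{21}\right) 3^{2} = 8 \left(- \frac{1}{21}\right) 9 = \left(- \frac{8}{21}\right) 9 = - \frac{24}{7}$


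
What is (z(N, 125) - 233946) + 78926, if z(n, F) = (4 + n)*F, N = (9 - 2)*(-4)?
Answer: -158020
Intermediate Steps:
N = -28 (N = 7*(-4) = -28)
z(n, F) = F*(4 + n)
(z(N, 125) - 233946) + 78926 = (125*(4 - 28) - 233946) + 78926 = (125*(-24) - 233946) + 78926 = (-3000 - 233946) + 78926 = -236946 + 78926 = -158020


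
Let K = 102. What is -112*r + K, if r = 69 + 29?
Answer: -10874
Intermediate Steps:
r = 98
-112*r + K = -112*98 + 102 = -10976 + 102 = -10874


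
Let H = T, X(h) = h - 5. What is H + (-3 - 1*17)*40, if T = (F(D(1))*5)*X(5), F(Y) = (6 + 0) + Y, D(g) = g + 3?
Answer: -800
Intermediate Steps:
X(h) = -5 + h
D(g) = 3 + g
F(Y) = 6 + Y
T = 0 (T = ((6 + (3 + 1))*5)*(-5 + 5) = ((6 + 4)*5)*0 = (10*5)*0 = 50*0 = 0)
H = 0
H + (-3 - 1*17)*40 = 0 + (-3 - 1*17)*40 = 0 + (-3 - 17)*40 = 0 - 20*40 = 0 - 800 = -800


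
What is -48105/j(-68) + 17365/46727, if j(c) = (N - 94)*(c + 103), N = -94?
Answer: 472412807/61492732 ≈ 7.6824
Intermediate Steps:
j(c) = -19364 - 188*c (j(c) = (-94 - 94)*(c + 103) = -188*(103 + c) = -19364 - 188*c)
-48105/j(-68) + 17365/46727 = -48105/(-19364 - 188*(-68)) + 17365/46727 = -48105/(-19364 + 12784) + 17365*(1/46727) = -48105/(-6580) + 17365/46727 = -48105*(-1/6580) + 17365/46727 = 9621/1316 + 17365/46727 = 472412807/61492732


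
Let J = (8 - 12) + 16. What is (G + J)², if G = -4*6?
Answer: 144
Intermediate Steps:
G = -24
J = 12 (J = -4 + 16 = 12)
(G + J)² = (-24 + 12)² = (-12)² = 144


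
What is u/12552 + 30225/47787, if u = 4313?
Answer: 195163177/199940808 ≈ 0.97610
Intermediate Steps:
u/12552 + 30225/47787 = 4313/12552 + 30225/47787 = 4313*(1/12552) + 30225*(1/47787) = 4313/12552 + 10075/15929 = 195163177/199940808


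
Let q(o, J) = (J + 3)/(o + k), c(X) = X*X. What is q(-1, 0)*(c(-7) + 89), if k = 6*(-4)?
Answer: -414/25 ≈ -16.560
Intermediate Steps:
k = -24
c(X) = X²
q(o, J) = (3 + J)/(-24 + o) (q(o, J) = (J + 3)/(o - 24) = (3 + J)/(-24 + o))
q(-1, 0)*(c(-7) + 89) = ((3 + 0)/(-24 - 1))*((-7)² + 89) = (3/(-25))*(49 + 89) = -1/25*3*138 = -3/25*138 = -414/25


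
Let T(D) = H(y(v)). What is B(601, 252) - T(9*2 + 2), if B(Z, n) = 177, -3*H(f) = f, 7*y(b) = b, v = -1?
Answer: 3716/21 ≈ 176.95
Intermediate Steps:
y(b) = b/7
H(f) = -f/3
T(D) = 1/21 (T(D) = -(-1)/21 = -⅓*(-⅐) = 1/21)
B(601, 252) - T(9*2 + 2) = 177 - 1*1/21 = 177 - 1/21 = 3716/21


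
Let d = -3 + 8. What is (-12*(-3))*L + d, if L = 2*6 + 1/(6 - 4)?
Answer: 455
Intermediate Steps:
d = 5
L = 25/2 (L = 12 + 1/2 = 25/2 ≈ 12.500)
(-12*(-3))*L + d = -12*(-3)*(25/2) + 5 = 36*(25/2) + 5 = 450 + 5 = 455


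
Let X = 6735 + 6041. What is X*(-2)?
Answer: -25552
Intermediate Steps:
X = 12776
X*(-2) = 12776*(-2) = -25552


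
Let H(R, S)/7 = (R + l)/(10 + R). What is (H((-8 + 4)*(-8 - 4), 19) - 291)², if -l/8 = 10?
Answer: 73119601/841 ≈ 86944.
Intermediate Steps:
l = -80 (l = -8*10 = -80)
H(R, S) = 7*(-80 + R)/(10 + R) (H(R, S) = 7*((R - 80)/(10 + R)) = 7*((-80 + R)/(10 + R)) = 7*(-80 + R)/(10 + R))
(H((-8 + 4)*(-8 - 4), 19) - 291)² = (7*(-80 + (-8 + 4)*(-8 - 4))/(10 + (-8 + 4)*(-8 - 4)) - 291)² = (7*(-80 - 4*(-12))/(10 - 4*(-12)) - 291)² = (7*(-80 + 48)/(10 + 48) - 291)² = (7*(-32)/58 - 291)² = (7*(1/58)*(-32) - 291)² = (-112/29 - 291)² = (-8551/29)² = 73119601/841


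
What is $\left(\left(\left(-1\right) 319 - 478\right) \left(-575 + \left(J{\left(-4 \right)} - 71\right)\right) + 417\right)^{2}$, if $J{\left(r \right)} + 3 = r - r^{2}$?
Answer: $284739632100$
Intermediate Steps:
$J{\left(r \right)} = -3 + r - r^{2}$ ($J{\left(r \right)} = -3 - \left(r^{2} - r\right) = -3 + r - r^{2}$)
$\left(\left(\left(-1\right) 319 - 478\right) \left(-575 + \left(J{\left(-4 \right)} - 71\right)\right) + 417\right)^{2} = \left(\left(\left(-1\right) 319 - 478\right) \left(-575 - 94\right) + 417\right)^{2} = \left(\left(-319 - 478\right) \left(-575 - 94\right) + 417\right)^{2} = \left(- 797 \left(-575 - 94\right) + 417\right)^{2} = \left(\left(-797\right) \left(-669\right) + 417\right)^{2} = \left(533193 + 417\right)^{2} = 533610^{2} = 284739632100$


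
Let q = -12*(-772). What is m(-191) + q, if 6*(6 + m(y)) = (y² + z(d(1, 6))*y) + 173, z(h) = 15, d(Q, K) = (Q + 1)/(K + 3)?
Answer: 29779/2 ≈ 14890.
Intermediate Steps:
d(Q, K) = (1 + Q)/(3 + K)
m(y) = 137/6 + y²/6 + 5*y/2 (m(y) = -6 + ((y² + 15*y) + 173)/6 = -6 + (173 + y² + 15*y)/6 = -6 + (173/6 + y²/6 + 5*y/2) = 137/6 + y²/6 + 5*y/2)
q = 9264
m(-191) + q = (137/6 + (⅙)*(-191)² + (5/2)*(-191)) + 9264 = (137/6 + (⅙)*36481 - 955/2) + 9264 = (137/6 + 36481/6 - 955/2) + 9264 = 11251/2 + 9264 = 29779/2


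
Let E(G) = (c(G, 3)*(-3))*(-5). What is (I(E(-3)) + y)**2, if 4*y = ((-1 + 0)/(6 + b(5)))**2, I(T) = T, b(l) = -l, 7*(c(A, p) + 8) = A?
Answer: 12482089/784 ≈ 15921.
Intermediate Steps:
c(A, p) = -8 + A/7
E(G) = -120 + 15*G/7 (E(G) = ((-8 + G/7)*(-3))*(-5) = (24 - 3*G/7)*(-5) = -120 + 15*G/7)
y = 1/4 (y = ((-1 + 0)/(6 - 1*5))**2/4 = (-1/(6 - 5))**2/4 = (-1/1)**2/4 = (-1*1)**2/4 = (1/4)*(-1)**2 = (1/4)*1 = 1/4 ≈ 0.25000)
(I(E(-3)) + y)**2 = ((-120 + (15/7)*(-3)) + 1/4)**2 = ((-120 - 45/7) + 1/4)**2 = (-885/7 + 1/4)**2 = (-3533/28)**2 = 12482089/784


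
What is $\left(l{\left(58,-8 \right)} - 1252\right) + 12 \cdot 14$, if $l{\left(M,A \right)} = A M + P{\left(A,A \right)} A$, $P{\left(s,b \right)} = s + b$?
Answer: $-1420$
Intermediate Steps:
$P{\left(s,b \right)} = b + s$
$l{\left(M,A \right)} = 2 A^{2} + A M$ ($l{\left(M,A \right)} = A M + \left(A + A\right) A = A M + 2 A A = A M + 2 A^{2} = 2 A^{2} + A M$)
$\left(l{\left(58,-8 \right)} - 1252\right) + 12 \cdot 14 = \left(- 8 \left(58 + 2 \left(-8\right)\right) - 1252\right) + 12 \cdot 14 = \left(- 8 \left(58 - 16\right) - 1252\right) + 168 = \left(\left(-8\right) 42 - 1252\right) + 168 = \left(-336 - 1252\right) + 168 = -1588 + 168 = -1420$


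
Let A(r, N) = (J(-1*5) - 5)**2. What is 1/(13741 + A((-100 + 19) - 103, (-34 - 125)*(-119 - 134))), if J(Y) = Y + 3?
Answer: 1/13790 ≈ 7.2516e-5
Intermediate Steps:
J(Y) = 3 + Y
A(r, N) = 49 (A(r, N) = ((3 - 1*5) - 5)**2 = ((3 - 5) - 5)**2 = (-2 - 5)**2 = (-7)**2 = 49)
1/(13741 + A((-100 + 19) - 103, (-34 - 125)*(-119 - 134))) = 1/(13741 + 49) = 1/13790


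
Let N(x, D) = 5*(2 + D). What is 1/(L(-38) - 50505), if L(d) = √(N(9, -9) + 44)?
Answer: -1/50502 ≈ -1.9801e-5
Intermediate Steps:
N(x, D) = 10 + 5*D
L(d) = 3 (L(d) = √((10 + 5*(-9)) + 44) = √((10 - 45) + 44) = √(-35 + 44) = √9 = 3)
1/(L(-38) - 50505) = 1/(3 - 50505) = 1/(-50502) = -1/50502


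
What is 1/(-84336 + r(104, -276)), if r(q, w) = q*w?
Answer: -1/113040 ≈ -8.8464e-6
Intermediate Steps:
1/(-84336 + r(104, -276)) = 1/(-84336 + 104*(-276)) = 1/(-84336 - 28704) = 1/(-113040) = -1/113040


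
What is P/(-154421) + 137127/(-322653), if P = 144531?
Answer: -22602883070/16608132971 ≈ -1.3610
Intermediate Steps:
P/(-154421) + 137127/(-322653) = 144531/(-154421) + 137127/(-322653) = 144531*(-1/154421) + 137127*(-1/322653) = -144531/154421 - 45709/107551 = -22602883070/16608132971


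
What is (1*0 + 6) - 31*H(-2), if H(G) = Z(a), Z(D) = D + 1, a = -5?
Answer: 130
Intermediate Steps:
Z(D) = 1 + D
H(G) = -4 (H(G) = 1 - 5 = -4)
(1*0 + 6) - 31*H(-2) = (1*0 + 6) - 31*(-4) = (0 + 6) + 124 = 6 + 124 = 130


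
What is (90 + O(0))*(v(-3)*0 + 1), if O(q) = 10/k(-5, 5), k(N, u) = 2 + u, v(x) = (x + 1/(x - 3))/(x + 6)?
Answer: 640/7 ≈ 91.429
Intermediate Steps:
v(x) = (x + 1/(-3 + x))/(6 + x)
O(q) = 10/7 (O(q) = 10/(2 + 5) = 10/7)
(90 + O(0))*(v(-3)*0 + 1) = (90 + 10/7)*(((1 + (-3)² - 3*(-3))/(-18 + (-3)² + 3*(-3)))*0 + 1) = 640*(((1 + 9 + 9)/(-18 + 9 - 9))*0 + 1)/7 = 640*((19/(-18))*0 + 1)/7 = 640*(-1/18*19*0 + 1)/7 = 640*(-19/18*0 + 1)/7 = 640*(0 + 1)/7 = (640/7)*1 = 640/7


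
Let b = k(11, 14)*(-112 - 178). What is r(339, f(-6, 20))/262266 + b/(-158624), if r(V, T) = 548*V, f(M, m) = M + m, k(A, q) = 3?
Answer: 2474672429/3466806832 ≈ 0.71382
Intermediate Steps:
b = -870 (b = 3*(-112 - 178) = 3*(-290) = -870)
r(339, f(-6, 20))/262266 + b/(-158624) = (548*339)/262266 - 870/(-158624) = 185772*(1/262266) - 870*(-1/158624) = 30962/43711 + 435/79312 = 2474672429/3466806832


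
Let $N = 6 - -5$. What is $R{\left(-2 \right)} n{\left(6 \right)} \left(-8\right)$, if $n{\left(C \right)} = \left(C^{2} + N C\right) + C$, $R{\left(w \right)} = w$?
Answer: $1728$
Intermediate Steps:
$N = 11$ ($N = 6 + 5 = 11$)
$n{\left(C \right)} = C^{2} + 12 C$ ($n{\left(C \right)} = \left(C^{2} + 11 C\right) + C = C^{2} + 12 C$)
$R{\left(-2 \right)} n{\left(6 \right)} \left(-8\right) = - 2 \cdot 6 \left(12 + 6\right) \left(-8\right) = - 2 \cdot 6 \cdot 18 \left(-8\right) = \left(-2\right) 108 \left(-8\right) = \left(-216\right) \left(-8\right) = 1728$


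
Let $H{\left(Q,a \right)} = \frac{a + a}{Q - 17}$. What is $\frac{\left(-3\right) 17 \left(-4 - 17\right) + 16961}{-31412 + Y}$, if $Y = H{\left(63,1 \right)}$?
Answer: $- \frac{414736}{722475} \approx -0.57405$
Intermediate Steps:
$H{\left(Q,a \right)} = \frac{2 a}{-17 + Q}$
$Y = \frac{1}{23}$ ($Y = 2 \cdot 1 \frac{1}{-17 + 63} = 2 \cdot 1 \cdot \frac{1}{46} = \frac{1}{23} \approx 0.043478$)
$\frac{\left(-3\right) 17 \left(-4 - 17\right) + 16961}{-31412 + Y} = \frac{\left(-3\right) 17 \left(-4 - 17\right) + 16961}{-31412 + \frac{1}{23}} = \frac{- 51 \left(-4 - 17\right) + 16961}{- \frac{722475}{23}} = \left(\left(-51\right) \left(-21\right) + 16961\right) \left(- \frac{23}{722475}\right) = \left(1071 + 16961\right) \left(- \frac{23}{722475}\right) = 18032 \left(- \frac{23}{722475}\right) = - \frac{414736}{722475}$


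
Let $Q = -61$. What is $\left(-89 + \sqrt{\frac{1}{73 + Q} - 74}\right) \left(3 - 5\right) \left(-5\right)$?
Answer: $-890 + \frac{5 i \sqrt{2661}}{3} \approx -890.0 + 85.975 i$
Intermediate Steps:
$\left(-89 + \sqrt{\frac{1}{73 + Q} - 74}\right) \left(3 - 5\right) \left(-5\right) = \left(-89 + \sqrt{\frac{1}{73 - 61} - 74}\right) \left(3 - 5\right) \left(-5\right) = \left(-89 + \sqrt{\frac{1}{12} - 74}\right) \left(\left(-2\right) \left(-5\right)\right) = \left(-89 + \sqrt{\frac{1}{12} - 74}\right) 10 = \left(-89 + \sqrt{- \frac{887}{12}}\right) 10 = \left(-89 + \frac{i \sqrt{2661}}{6}\right) 10 = -890 + \frac{5 i \sqrt{2661}}{3}$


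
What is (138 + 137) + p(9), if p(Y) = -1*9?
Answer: 266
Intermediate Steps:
p(Y) = -9
(138 + 137) + p(9) = (138 + 137) - 9 = 275 - 9 = 266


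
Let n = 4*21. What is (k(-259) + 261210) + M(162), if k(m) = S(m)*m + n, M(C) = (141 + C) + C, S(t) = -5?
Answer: 263054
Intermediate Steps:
M(C) = 141 + 2*C
n = 84
k(m) = 84 - 5*m (k(m) = -5*m + 84 = 84 - 5*m)
(k(-259) + 261210) + M(162) = ((84 - 5*(-259)) + 261210) + (141 + 2*162) = ((84 + 1295) + 261210) + (141 + 324) = (1379 + 261210) + 465 = 262589 + 465 = 263054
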